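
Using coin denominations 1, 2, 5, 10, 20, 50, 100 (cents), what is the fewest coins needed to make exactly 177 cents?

5

177 = 1×100 + 1×50 + 1×20 + 1×5 + 1×2
Total coins = 1 + 1 + 1 + 1 + 1 = 5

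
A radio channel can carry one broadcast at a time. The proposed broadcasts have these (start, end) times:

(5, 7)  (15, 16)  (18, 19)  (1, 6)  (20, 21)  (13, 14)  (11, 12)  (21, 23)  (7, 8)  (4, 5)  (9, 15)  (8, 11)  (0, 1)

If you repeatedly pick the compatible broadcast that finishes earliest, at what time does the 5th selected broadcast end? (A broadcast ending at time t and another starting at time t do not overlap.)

By end time: (0,1), (4,5), (1,6), (5,7), (7,8), (8,11), (11,12), (13,14), (9,15), (15,16), (18,19), (20,21), (21,23).
Pick (0,1); next start ≥ 1 → (4,5); next start ≥ 5 → (5,7); next start ≥ 7 → (7,8); next start ≥ 8 → (8,11); next start ≥ 11 → (11,12); next start ≥ 12 → (13,14); next start ≥ 14 → (15,16); next start ≥ 16 → (18,19); next start ≥ 19 → (20,21); next start ≥ 21 → (21,23).
Selected: (0,1) (4,5) (5,7) (7,8) (8,11) (11,12) (13,14) (15,16) (18,19) (20,21) (21,23)

11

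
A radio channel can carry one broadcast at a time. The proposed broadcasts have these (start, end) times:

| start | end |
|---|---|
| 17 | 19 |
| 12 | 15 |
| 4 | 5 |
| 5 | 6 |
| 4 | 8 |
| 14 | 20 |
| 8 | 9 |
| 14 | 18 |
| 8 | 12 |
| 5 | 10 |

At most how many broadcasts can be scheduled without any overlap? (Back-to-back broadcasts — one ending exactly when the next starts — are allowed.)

5

By end time: (4,5), (5,6), (4,8), (8,9), (5,10), (8,12), (12,15), (14,18), (17,19), (14,20).
Pick (4,5); next start ≥ 5 → (5,6); next start ≥ 6 → (8,9); next start ≥ 9 → (12,15); next start ≥ 15 → (17,19).
Selected 5 broadcasts.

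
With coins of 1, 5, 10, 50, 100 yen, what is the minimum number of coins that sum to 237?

8

Greedy: take as many of the largest coin as possible, then repeat with the remainder.
237 − 2×100→37 − 3×10→7 − 1×5→2 − 2×1→0
Total coins = 2 + 3 + 1 + 2 = 8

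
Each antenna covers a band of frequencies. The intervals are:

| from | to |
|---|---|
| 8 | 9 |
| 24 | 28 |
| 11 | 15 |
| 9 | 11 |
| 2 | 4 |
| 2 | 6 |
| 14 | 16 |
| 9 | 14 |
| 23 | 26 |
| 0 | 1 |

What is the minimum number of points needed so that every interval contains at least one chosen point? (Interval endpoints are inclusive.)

Process intervals by earliest right end; each time one isn't hit yet, stab at its right endpoint.
By right end: [0,1]  [2,4]  [2,6]  [8,9]  [9,11]  [9,14]  [11,15]  [14,16]  [23,26]  [24,28]
[0,1] uncovered → point at 1; [2,4] uncovered → point at 4; [8,9] uncovered → point at 9; [11,15] uncovered → point at 15; [23,26] uncovered → point at 26.
Points: 1, 4, 9, 15, 26 (5 total).

5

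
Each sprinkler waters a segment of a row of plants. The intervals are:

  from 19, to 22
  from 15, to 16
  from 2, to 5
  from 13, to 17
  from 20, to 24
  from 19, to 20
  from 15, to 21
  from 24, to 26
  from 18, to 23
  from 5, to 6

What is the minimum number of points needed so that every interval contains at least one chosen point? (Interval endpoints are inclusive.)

Process intervals by earliest right end; each time one isn't hit yet, stab at its right endpoint.
Sorted: [2,5] [5,6] [15,16] [13,17] [19,20] [15,21] [19,22] [18,23] [20,24] [24,26]
{[2,5],[5,6]} hit by 5; {[15,16],[13,17]} hit by 16; {[19,20],[15,21],[19,22],[18,23],[20,24]} hit by 20; {[24,26]} hit by 26.
Points: 5, 16, 20, 26 (4 total).

4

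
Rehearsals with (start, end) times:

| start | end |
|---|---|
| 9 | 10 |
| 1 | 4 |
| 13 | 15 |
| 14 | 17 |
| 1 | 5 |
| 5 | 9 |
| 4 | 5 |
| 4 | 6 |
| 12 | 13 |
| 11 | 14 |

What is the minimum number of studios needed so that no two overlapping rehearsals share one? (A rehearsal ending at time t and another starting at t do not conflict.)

starts: [1, 1, 4, 4, 5, 9, 11, 12, 13, 14]
ends:   [4, 5, 5, 6, 9, 10, 13, 14, 15, 17]
s1→1 s1→2 e4→1 s4→2 s4→3  — peak 3.

3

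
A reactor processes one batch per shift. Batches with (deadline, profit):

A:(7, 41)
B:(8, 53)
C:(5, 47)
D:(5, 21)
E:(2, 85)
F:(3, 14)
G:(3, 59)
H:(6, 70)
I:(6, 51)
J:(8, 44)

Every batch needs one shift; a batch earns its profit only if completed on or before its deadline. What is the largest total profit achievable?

450

Sort by profit descending; place each in the latest free slot ≤ its deadline.
By profit: E(d2,85), H(d6,70), G(d3,59), B(d8,53), I(d6,51), C(d5,47), J(d8,44), A(d7,41), D(d5,21), F(d3,14)
E→slot 2; H→slot 6; G→slot 3; B→slot 8; I→slot 5; C→slot 4; J→slot 7; A→slot 1; D skipped; F skipped.
Profit = 41 + 85 + 59 + 47 + 51 + 70 + 44 + 53 = 450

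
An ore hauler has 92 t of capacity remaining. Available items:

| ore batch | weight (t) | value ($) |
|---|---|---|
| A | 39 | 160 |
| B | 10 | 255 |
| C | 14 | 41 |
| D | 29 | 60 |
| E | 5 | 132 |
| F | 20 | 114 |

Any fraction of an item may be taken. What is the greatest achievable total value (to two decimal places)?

710.28

Order: E (132/5=26.40) > B (255/10=25.50) > F (114/20=5.70) > A (160/39=4.10) > C (41/14=2.93) > D (60/29=2.07)
Fill: take E (5 @ 132) → take B (10 @ 255) → take F (20 @ 114) → take A (39 @ 160) → take C (14 @ 41) → take 4/29 of D → 8.28; 92/92 used.
Total value = 710.28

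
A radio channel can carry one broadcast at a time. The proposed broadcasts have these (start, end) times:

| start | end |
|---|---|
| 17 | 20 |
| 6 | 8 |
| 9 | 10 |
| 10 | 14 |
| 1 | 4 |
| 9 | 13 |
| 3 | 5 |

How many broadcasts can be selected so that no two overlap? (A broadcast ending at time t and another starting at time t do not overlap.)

Order by finish time; keep every interval that doesn't clash with the previous kept one.
By end time: (1,4), (3,5), (6,8), (9,10), (9,13), (10,14), (17,20).
Pick (1,4); next start ≥ 4 → (6,8); next start ≥ 8 → (9,10); next start ≥ 10 → (10,14); next start ≥ 14 → (17,20).
Selected 5 broadcasts.

5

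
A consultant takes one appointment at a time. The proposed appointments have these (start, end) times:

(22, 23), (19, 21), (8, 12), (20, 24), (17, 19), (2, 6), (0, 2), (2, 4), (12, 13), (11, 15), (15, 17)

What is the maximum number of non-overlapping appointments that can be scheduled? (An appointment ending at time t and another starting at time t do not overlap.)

Sort by end time and greedily take each interval whose start is ≥ the last chosen end.
By end time: (0,2), (2,4), (2,6), (8,12), (12,13), (11,15), (15,17), (17,19), (19,21), (22,23), (20,24).
Pick (0,2); next start ≥ 2 → (2,4); next start ≥ 4 → (8,12); next start ≥ 12 → (12,13); next start ≥ 13 → (15,17); next start ≥ 17 → (17,19); next start ≥ 19 → (19,21); next start ≥ 21 → (22,23).
Selected 8 appointments.

8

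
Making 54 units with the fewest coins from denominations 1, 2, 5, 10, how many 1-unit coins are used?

Greedy: take as many of the largest coin as possible, then repeat with the remainder.
54 − 5×10→4 − 2×2→0
Count of 1: 0

0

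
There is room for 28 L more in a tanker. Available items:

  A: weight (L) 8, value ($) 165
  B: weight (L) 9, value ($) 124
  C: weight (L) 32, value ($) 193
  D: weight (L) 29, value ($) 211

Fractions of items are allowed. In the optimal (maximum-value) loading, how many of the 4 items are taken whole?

Ratios (sorted): A 20.62, B 13.78, D 7.28, C 6.03
take A (8 @ 165); take B (9 @ 124); take 11/29 of D → 80.03. Capacity used 28/28.
2 item(s) taken whole; one partial (take 11/29 of D).

2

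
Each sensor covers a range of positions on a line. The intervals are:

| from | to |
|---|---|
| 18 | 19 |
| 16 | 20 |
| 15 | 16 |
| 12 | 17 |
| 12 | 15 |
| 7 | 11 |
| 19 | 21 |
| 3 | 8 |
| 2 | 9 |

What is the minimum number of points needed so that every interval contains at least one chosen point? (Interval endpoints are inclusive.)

Sort by right endpoint; whenever an interval is uncovered, place a point at its right end.
Sorted: [3,8] [2,9] [7,11] [12,15] [15,16] [12,17] [18,19] [16,20] [19,21]
{[3,8],[2,9],[7,11]} hit by 8; {[12,15],[15,16],[12,17]} hit by 15; {[18,19],[16,20],[19,21]} hit by 19.
Points: 8, 15, 19 (3 total).

3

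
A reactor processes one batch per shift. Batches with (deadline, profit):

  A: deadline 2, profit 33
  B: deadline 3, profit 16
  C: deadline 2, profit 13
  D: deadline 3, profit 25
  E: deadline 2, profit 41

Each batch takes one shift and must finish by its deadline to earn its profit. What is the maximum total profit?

Take jobs in profit order; each goes to the latest open slot no later than its deadline.
By profit: E(d2,41), A(d2,33), D(d3,25), B(d3,16), C(d2,13)
E→slot 2; A→slot 1; D→slot 3; B skipped; C skipped.
Profit = 33 + 41 + 25 = 99

99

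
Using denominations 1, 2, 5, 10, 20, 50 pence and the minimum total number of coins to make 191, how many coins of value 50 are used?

191 − 3×50→41 − 2×20→1 − 1×1→0
Count of 50: 3

3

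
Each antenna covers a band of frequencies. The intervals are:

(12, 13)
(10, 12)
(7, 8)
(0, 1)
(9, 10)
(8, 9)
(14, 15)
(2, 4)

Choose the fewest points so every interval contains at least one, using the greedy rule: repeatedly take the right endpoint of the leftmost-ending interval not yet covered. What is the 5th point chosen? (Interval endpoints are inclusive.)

13

Process intervals by earliest right end; each time one isn't hit yet, stab at its right endpoint.
By right end: [0,1]  [2,4]  [7,8]  [8,9]  [9,10]  [10,12]  [12,13]  [14,15]
[0,1] uncovered → point at 1; [2,4] uncovered → point at 4; [7,8] uncovered → point at 8; [9,10] uncovered → point at 10; [12,13] uncovered → point at 13; [14,15] uncovered → point at 15.
Points: 1, 4, 8, 10, 13, 15 (6 total).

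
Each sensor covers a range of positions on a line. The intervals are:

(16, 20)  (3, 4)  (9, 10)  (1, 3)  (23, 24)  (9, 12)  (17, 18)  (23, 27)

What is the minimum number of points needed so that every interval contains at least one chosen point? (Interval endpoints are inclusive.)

Sort by right endpoint; whenever an interval is uncovered, place a point at its right end.
By right end: [1,3]  [3,4]  [9,10]  [9,12]  [17,18]  [16,20]  [23,24]  [23,27]
[1,3] uncovered → point at 3; [9,10] uncovered → point at 10; [17,18] uncovered → point at 18; [23,24] uncovered → point at 24.
Points: 3, 10, 18, 24 (4 total).

4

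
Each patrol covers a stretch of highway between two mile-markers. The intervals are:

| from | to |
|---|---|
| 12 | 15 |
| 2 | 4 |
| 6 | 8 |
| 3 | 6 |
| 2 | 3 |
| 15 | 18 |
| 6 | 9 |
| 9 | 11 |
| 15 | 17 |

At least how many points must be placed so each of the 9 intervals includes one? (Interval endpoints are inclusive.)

4

Sorted: [2,3] [2,4] [3,6] [6,8] [6,9] [9,11] [12,15] [15,17] [15,18]
{[2,3],[2,4],[3,6]} hit by 3; {[6,8],[6,9]} hit by 8; {[9,11]} hit by 11; {[12,15],[15,17],[15,18]} hit by 15.
Points: 3, 8, 11, 15 (4 total).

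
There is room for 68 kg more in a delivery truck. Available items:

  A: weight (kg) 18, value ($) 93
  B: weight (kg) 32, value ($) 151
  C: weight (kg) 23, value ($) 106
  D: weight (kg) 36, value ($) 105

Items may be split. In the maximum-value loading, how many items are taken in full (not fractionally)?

2

Greedy by value/weight ratio, highest first.
Ratios (sorted): A 5.17, B 4.72, C 4.61, D 2.92
take A (18 @ 93); take B (32 @ 151); take 18/23 of C → 82.96. Capacity used 68/68.
2 item(s) taken whole; one partial (take 18/23 of C).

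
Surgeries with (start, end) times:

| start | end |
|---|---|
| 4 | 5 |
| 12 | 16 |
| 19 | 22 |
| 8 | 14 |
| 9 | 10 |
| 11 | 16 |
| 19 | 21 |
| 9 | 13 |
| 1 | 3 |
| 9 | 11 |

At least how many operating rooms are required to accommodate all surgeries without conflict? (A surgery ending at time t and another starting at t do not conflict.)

4

The answer is the maximum number of intervals overlapping at any instant.
Events (time:±→running): 1:+→1 3:-→0 4:+→1 5:-→0 8:+→1 9:+→2 9:+→3 9:+→4 … peak 4.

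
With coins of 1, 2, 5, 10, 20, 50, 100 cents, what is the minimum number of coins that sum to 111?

3

111 = 1×100 + 1×10 + 1×1
Total coins = 1 + 1 + 1 = 3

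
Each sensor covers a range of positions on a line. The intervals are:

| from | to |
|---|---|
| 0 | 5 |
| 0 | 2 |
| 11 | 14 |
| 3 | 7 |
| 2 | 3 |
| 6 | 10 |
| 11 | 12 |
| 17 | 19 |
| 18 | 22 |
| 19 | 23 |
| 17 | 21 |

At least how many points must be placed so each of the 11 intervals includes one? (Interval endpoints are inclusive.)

4

Sort by right endpoint; whenever an interval is uncovered, place a point at its right end.
Sorted: [0,2] [2,3] [0,5] [3,7] [6,10] [11,12] [11,14] [17,19] [17,21] [18,22] [19,23]
{[0,2],[2,3],[0,5]} hit by 2; {[3,7],[6,10]} hit by 7; {[11,12],[11,14]} hit by 12; {[17,19],[17,21],[18,22],[19,23]} hit by 19.
Points: 2, 7, 12, 19 (4 total).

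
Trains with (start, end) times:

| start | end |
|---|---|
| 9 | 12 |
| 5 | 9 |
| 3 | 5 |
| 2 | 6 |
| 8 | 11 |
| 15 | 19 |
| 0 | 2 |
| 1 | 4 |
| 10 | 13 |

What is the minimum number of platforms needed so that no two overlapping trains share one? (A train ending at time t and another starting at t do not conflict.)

3

Events (time:±→running): 0:+→1 1:+→2 2:-→1 2:+→2 3:+→3 … peak 3.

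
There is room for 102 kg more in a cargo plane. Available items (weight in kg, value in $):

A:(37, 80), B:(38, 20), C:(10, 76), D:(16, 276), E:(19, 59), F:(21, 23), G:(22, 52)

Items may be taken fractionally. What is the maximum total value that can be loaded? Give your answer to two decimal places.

538.68

Sort by value per unit weight and fill in that order.
Order: D (276/16=17.25) > C (76/10=7.60) > E (59/19=3.11) > G (52/22=2.36) > A (80/37=2.16) > F (23/21=1.10) > B (20/38=0.53)
Fill: take D (16 @ 276) → take C (10 @ 76) → take E (19 @ 59) → take G (22 @ 52) → take 35/37 of A → 75.68; 102/102 used.
Total value = 538.68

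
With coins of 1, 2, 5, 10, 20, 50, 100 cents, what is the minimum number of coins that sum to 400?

400 = 4×100
Total coins = 4 = 4

4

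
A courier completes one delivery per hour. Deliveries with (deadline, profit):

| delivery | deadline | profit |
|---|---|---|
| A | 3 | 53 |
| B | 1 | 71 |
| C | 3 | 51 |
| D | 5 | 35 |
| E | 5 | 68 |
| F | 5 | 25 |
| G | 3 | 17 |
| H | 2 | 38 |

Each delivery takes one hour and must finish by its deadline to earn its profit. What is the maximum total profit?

278

Sort by profit descending; place each in the latest free slot ≤ its deadline.
By profit: B(d1,71), E(d5,68), A(d3,53), C(d3,51), H(d2,38), D(d5,35), F(d5,25), G(d3,17)
B→slot 1; E→slot 5; A→slot 3; C→slot 2; H skipped; D→slot 4; F skipped; G skipped.
Profit = 71 + 51 + 53 + 35 + 68 = 278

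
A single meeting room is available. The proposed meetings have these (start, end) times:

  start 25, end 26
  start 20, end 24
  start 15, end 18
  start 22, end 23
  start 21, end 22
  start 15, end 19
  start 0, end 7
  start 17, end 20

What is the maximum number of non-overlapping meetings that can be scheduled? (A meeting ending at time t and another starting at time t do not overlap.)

5

Sort by end time and greedily take each interval whose start is ≥ the last chosen end.
Sorted by end: (0,7)  (15,18)  (15,19)  (17,20)  (21,22)  (22,23)  (20,24)  (25,26)
take (0,7); take (15,18); skip (17,20); take (21,22); take (22,23); skip (20,24); take (25,26).
Selected 5 meetings.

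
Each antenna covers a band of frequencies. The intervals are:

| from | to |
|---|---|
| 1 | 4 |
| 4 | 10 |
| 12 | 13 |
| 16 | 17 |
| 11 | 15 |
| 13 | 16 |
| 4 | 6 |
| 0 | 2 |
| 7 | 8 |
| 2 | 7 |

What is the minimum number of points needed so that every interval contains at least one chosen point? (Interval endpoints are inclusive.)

5

By right end: [0,2]  [1,4]  [4,6]  [2,7]  [7,8]  [4,10]  [12,13]  [11,15]  [13,16]  [16,17]
[0,2] uncovered → point at 2; [4,6] uncovered → point at 6; [7,8] uncovered → point at 8; [12,13] uncovered → point at 13; [16,17] uncovered → point at 17.
Points: 2, 6, 8, 13, 17 (5 total).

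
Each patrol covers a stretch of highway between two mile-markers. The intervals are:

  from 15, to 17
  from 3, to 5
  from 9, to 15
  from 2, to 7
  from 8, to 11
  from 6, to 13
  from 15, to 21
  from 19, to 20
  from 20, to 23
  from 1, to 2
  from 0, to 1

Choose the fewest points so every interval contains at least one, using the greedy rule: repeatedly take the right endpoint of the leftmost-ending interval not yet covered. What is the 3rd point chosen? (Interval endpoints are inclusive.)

Sorted: [0,1] [1,2] [3,5] [2,7] [8,11] [6,13] [9,15] [15,17] [19,20] [15,21] [20,23]
{[0,1],[1,2]} hit by 1; {[3,5],[2,7]} hit by 5; {[8,11],[6,13],[9,15]} hit by 11; {[15,17]} hit by 17; {[19,20],[15,21],[20,23]} hit by 20.
Points: 1, 5, 11, 17, 20 (5 total).

11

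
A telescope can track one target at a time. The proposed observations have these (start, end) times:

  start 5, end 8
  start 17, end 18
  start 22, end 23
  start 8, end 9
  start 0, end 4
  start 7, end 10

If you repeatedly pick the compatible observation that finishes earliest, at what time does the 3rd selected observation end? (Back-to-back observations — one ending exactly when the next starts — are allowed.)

9

Sort by end time and greedily take each interval whose start is ≥ the last chosen end.
Sorted by end: (0,4)  (5,8)  (8,9)  (7,10)  (17,18)  (22,23)
take (0,4); take (5,8); take (8,9); take (17,18); take (22,23).
Selected: (0,4) (5,8) (8,9) (17,18) (22,23)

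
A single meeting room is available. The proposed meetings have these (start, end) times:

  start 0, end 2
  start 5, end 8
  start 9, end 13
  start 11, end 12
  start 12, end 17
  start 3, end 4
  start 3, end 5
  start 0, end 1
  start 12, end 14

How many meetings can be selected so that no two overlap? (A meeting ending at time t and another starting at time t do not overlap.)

Order by finish time; keep every interval that doesn't clash with the previous kept one.
By end time: (0,1), (0,2), (3,4), (3,5), (5,8), (11,12), (9,13), (12,14), (12,17).
Pick (0,1); next start ≥ 1 → (3,4); next start ≥ 4 → (5,8); next start ≥ 8 → (11,12); next start ≥ 12 → (12,14).
Selected 5 meetings.

5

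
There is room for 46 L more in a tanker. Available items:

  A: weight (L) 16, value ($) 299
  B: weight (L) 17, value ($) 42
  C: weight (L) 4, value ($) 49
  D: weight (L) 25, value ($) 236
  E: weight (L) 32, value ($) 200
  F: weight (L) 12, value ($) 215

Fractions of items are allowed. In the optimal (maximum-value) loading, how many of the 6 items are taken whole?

3

Sort by value per unit weight and fill in that order.
Ratios (sorted): A 18.69, F 17.92, C 12.25, D 9.44, E 6.25, B 2.47
take A (16 @ 299); take F (12 @ 215); take C (4 @ 49); take 14/25 of D → 132.16. Capacity used 46/46.
3 item(s) taken whole; one partial (take 14/25 of D).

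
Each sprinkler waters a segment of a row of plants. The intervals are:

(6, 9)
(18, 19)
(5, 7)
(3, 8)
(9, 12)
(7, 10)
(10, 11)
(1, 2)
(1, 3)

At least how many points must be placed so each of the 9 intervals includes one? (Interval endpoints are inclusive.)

4

Process intervals by earliest right end; each time one isn't hit yet, stab at its right endpoint.
By right end: [1,2]  [1,3]  [5,7]  [3,8]  [6,9]  [7,10]  [10,11]  [9,12]  [18,19]
[1,2] uncovered → point at 2; [5,7] uncovered → point at 7; [10,11] uncovered → point at 11; [18,19] uncovered → point at 19.
Points: 2, 7, 11, 19 (4 total).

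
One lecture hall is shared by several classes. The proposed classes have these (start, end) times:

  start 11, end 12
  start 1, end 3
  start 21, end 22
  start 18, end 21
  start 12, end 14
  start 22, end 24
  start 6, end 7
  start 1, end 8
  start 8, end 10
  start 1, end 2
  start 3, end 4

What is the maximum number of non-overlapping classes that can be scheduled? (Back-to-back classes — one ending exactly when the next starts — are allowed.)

Greedy by earliest finish: after sorting by end time, pick each interval compatible with the last pick.
By end time: (1,2), (1,3), (3,4), (6,7), (1,8), (8,10), (11,12), (12,14), (18,21), (21,22), (22,24).
Pick (1,2); next start ≥ 2 → (3,4); next start ≥ 4 → (6,7); next start ≥ 7 → (8,10); next start ≥ 10 → (11,12); next start ≥ 12 → (12,14); next start ≥ 14 → (18,21); next start ≥ 21 → (21,22); next start ≥ 22 → (22,24).
Selected 9 classes.

9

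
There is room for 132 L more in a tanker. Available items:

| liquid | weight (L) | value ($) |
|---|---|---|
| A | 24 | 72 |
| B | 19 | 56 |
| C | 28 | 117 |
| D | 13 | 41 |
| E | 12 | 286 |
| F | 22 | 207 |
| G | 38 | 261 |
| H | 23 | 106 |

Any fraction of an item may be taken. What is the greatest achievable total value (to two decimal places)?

Greedy by value/weight ratio, highest first.
Ratios (sorted): E 23.83, F 9.41, G 6.87, H 4.61, C 4.18, D 3.15, A 3.00, B 2.95
take E (12 @ 286); take F (22 @ 207); take G (38 @ 261); take H (23 @ 106); take C (28 @ 117); take 9/13 of D → 28.38. Capacity used 132/132.
Total value = 1005.38

1005.38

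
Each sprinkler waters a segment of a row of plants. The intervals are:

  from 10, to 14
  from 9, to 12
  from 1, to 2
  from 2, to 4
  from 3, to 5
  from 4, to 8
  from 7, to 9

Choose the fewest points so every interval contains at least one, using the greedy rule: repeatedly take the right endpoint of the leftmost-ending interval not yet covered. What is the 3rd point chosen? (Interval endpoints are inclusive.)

Process intervals by earliest right end; each time one isn't hit yet, stab at its right endpoint.
Sorted: [1,2] [2,4] [3,5] [4,8] [7,9] [9,12] [10,14]
{[1,2],[2,4]} hit by 2; {[3,5],[4,8]} hit by 5; {[7,9],[9,12]} hit by 9; {[10,14]} hit by 14.
Points: 2, 5, 9, 14 (4 total).

9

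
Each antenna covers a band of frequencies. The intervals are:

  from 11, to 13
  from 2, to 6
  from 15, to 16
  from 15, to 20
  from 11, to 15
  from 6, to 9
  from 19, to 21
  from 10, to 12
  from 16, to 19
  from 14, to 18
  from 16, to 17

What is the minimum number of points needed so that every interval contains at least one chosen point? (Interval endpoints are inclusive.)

Sorted: [2,6] [6,9] [10,12] [11,13] [11,15] [15,16] [16,17] [14,18] [16,19] [15,20] [19,21]
{[2,6],[6,9]} hit by 6; {[10,12],[11,13],[11,15]} hit by 12; {[15,16],[16,17],[14,18],[16,19],[15,20]} hit by 16; {[19,21]} hit by 21.
Points: 6, 12, 16, 21 (4 total).

4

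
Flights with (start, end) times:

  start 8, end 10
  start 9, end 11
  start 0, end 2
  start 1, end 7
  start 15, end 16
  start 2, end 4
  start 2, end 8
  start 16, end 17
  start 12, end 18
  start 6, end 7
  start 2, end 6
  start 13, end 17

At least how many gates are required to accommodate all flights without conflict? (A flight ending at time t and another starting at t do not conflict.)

Count concurrent intervals with a sweep; the peak is the room count.
starts: [0, 1, 2, 2, 2, 6, 8, 9, 12, 13, 15, 16]
ends:   [2, 4, 6, 7, 7, 8, 10, 11, 16, 17, 17, 18]
s0→1 s1→2 e2→1 s2→2 s2→3 s2→4  — peak 4.

4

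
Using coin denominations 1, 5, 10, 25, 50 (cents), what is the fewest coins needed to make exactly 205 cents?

Use the largest denomination that fits, subtract, and repeat.
205 − 4×50→5 − 1×5→0
Total coins = 4 + 1 = 5

5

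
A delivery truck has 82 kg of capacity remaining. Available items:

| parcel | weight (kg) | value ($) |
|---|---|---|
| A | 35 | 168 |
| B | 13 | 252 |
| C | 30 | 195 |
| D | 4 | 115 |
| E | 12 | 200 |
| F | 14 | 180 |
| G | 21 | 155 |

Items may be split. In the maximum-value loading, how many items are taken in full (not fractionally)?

5

Greedy by value/weight ratio, highest first.
Ratios (sorted): D 28.75, B 19.38, E 16.67, F 12.86, G 7.38, C 6.50, A 4.80
take D (4 @ 115); take B (13 @ 252); take E (12 @ 200); take F (14 @ 180); take G (21 @ 155); take 18/30 of C → 117.00. Capacity used 82/82.
5 item(s) taken whole; one partial (take 18/30 of C).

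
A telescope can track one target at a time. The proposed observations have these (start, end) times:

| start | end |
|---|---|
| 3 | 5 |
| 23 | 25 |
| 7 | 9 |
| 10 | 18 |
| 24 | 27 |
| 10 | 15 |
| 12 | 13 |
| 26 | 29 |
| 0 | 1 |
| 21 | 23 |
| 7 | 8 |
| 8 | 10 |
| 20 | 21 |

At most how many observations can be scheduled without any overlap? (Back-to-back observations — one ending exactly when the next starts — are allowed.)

9

Sort by end time and greedily take each interval whose start is ≥ the last chosen end.
Sorted by end: (0,1)  (3,5)  (7,8)  (7,9)  (8,10)  (12,13)  (10,15)  (10,18)  (20,21)  (21,23)  (23,25)  (24,27)  (26,29)
take (0,1); take (3,5); take (7,8); skip (7,9); take (8,10); take (12,13); take (20,21); take (21,23); take (23,25); skip (24,27); take (26,29).
Selected 9 observations.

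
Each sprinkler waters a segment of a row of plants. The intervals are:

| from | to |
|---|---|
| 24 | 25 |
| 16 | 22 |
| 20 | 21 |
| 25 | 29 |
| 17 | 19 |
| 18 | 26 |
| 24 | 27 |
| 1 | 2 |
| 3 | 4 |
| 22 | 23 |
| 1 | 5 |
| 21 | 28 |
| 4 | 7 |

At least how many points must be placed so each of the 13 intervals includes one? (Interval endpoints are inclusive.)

Sorted: [1,2] [3,4] [1,5] [4,7] [17,19] [20,21] [16,22] [22,23] [24,25] [18,26] [24,27] [21,28] [25,29]
{[1,2]} hit by 2; {[3,4],[1,5],[4,7]} hit by 4; {[17,19]} hit by 19; {[20,21],[16,22]} hit by 21; {[22,23]} hit by 23; {[24,25],[18,26],[24,27],[21,28],[25,29]} hit by 25.
Points: 2, 4, 19, 21, 23, 25 (6 total).

6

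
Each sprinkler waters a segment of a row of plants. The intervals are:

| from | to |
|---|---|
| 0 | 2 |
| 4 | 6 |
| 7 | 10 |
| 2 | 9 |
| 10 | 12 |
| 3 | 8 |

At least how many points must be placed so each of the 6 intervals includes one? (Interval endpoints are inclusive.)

Sort by right endpoint; whenever an interval is uncovered, place a point at its right end.
Sorted: [0,2] [4,6] [3,8] [2,9] [7,10] [10,12]
{[0,2]} hit by 2; {[4,6],[3,8],[2,9]} hit by 6; {[7,10],[10,12]} hit by 10.
Points: 2, 6, 10 (3 total).

3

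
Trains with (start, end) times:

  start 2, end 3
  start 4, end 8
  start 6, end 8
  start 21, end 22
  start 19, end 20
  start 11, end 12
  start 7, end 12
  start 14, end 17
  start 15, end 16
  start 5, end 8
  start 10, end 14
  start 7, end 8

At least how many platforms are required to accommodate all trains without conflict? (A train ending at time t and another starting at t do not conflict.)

The answer is the maximum number of intervals overlapping at any instant.
starts: [2, 4, 5, 6, 7, 7, 10, 11, 14, 15, 19, 21]
ends:   [3, 8, 8, 8, 8, 12, 12, 14, 16, 17, 20, 22]
s2→1 e3→0 s4→1 s5→2 s6→3 s7→4 s7→5  — peak 5.

5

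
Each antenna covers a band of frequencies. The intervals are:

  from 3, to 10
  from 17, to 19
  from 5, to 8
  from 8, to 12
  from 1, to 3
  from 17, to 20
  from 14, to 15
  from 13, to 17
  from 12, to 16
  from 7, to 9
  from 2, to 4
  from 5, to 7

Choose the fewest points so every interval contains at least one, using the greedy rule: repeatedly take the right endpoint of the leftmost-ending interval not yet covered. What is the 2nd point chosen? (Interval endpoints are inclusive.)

7

Process intervals by earliest right end; each time one isn't hit yet, stab at its right endpoint.
Sorted: [1,3] [2,4] [5,7] [5,8] [7,9] [3,10] [8,12] [14,15] [12,16] [13,17] [17,19] [17,20]
{[1,3],[2,4]} hit by 3; {[5,7],[5,8],[7,9],[3,10]} hit by 7; {[8,12]} hit by 12; {[14,15],[12,16],[13,17]} hit by 15; {[17,19],[17,20]} hit by 19.
Points: 3, 7, 12, 15, 19 (5 total).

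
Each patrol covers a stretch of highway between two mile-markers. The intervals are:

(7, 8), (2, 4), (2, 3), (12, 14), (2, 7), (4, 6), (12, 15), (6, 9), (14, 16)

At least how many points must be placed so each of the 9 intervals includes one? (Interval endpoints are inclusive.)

Sort by right endpoint; whenever an interval is uncovered, place a point at its right end.
By right end: [2,3]  [2,4]  [4,6]  [2,7]  [7,8]  [6,9]  [12,14]  [12,15]  [14,16]
[2,3] uncovered → point at 3; [4,6] uncovered → point at 6; [7,8] uncovered → point at 8; [12,14] uncovered → point at 14.
Points: 3, 6, 8, 14 (4 total).

4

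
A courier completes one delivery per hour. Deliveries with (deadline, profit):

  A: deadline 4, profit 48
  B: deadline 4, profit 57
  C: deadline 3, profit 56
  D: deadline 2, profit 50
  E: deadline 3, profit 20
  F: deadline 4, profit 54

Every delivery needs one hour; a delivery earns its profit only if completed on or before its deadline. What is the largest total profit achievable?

By profit: B(d4,57), C(d3,56), F(d4,54), D(d2,50), A(d4,48), E(d3,20)
B→slot 4; C→slot 3; F→slot 2; D→slot 1; A skipped; E skipped.
Profit = 50 + 54 + 56 + 57 = 217

217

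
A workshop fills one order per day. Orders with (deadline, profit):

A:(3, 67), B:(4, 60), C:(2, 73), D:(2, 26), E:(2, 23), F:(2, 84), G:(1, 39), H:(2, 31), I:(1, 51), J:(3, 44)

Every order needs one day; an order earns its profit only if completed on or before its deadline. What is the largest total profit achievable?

284

Take jobs in profit order; each goes to the latest open slot no later than its deadline.
By profit: F(d2,84), C(d2,73), A(d3,67), B(d4,60), I(d1,51), J(d3,44), G(d1,39), H(d2,31), D(d2,26), E(d2,23)
F→slot 2; C→slot 1; A→slot 3; B→slot 4; I skipped; J skipped; G skipped; H skipped; D skipped; E skipped.
Profit = 73 + 84 + 67 + 60 = 284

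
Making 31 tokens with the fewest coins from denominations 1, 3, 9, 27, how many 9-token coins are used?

Use the largest denomination that fits, subtract, and repeat.
31 = 1×27 + 1×3 + 1×1
Count of 9: 0

0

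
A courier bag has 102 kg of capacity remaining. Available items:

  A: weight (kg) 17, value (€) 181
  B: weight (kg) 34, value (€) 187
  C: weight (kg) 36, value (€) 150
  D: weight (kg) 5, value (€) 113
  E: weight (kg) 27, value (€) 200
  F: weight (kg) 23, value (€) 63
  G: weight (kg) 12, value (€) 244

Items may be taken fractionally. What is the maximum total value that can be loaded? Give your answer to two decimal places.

Order: D (113/5=22.60) > G (244/12=20.33) > A (181/17=10.65) > E (200/27=7.41) > B (187/34=5.50) > C (150/36=4.17) > F (63/23=2.74)
Fill: take D (5 @ 113) → take G (12 @ 244) → take A (17 @ 181) → take E (27 @ 200) → take B (34 @ 187) → take 7/36 of C → 29.17; 102/102 used.
Total value = 954.17

954.17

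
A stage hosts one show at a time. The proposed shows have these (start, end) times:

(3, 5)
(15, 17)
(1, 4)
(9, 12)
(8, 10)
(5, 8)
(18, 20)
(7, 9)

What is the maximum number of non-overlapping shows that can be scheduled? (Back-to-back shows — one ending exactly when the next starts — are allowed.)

5

Greedy by earliest finish: after sorting by end time, pick each interval compatible with the last pick.
By end time: (1,4), (3,5), (5,8), (7,9), (8,10), (9,12), (15,17), (18,20).
Pick (1,4); next start ≥ 4 → (5,8); next start ≥ 8 → (8,10); next start ≥ 10 → (15,17); next start ≥ 17 → (18,20).
Selected 5 shows.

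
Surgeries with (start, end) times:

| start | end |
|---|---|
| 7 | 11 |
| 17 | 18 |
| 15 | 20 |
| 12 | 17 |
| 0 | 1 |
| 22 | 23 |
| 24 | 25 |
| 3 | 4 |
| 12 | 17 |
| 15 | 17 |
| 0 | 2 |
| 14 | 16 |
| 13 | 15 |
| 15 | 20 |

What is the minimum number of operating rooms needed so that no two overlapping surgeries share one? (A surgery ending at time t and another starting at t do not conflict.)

6

starts: [0, 0, 3, 7, 12, 12, 13, 14, 15, 15, 15, 17, 22, 24]
ends:   [1, 2, 4, 11, 15, 16, 17, 17, 17, 18, 20, 20, 23, 25]
s0→1 s0→2 e1→1 e2→0 s3→1 e4→0 s7→1 e11→0 s12→1 s12→2 s13→3 s14→4 e15→3 s15→4 s15→5 s15→6  — peak 6.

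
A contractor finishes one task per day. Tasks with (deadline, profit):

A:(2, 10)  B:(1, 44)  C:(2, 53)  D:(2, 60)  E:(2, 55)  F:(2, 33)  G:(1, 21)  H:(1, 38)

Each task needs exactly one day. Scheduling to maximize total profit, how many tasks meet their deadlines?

2

Profit order: D=60 E=55 C=53 B=44 H=38 F=33 G=21 A=10
Assign: D→slot 2, E→slot 1, C skipped, B skipped, H skipped, F skipped, G skipped, A skipped.
Slots: [1:E] [2:D]
2 of 8 scheduled.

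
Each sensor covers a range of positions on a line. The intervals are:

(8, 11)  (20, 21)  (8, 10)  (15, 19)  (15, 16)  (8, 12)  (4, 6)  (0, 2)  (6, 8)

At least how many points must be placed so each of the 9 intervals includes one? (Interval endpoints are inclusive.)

5

Sort by right endpoint; whenever an interval is uncovered, place a point at its right end.
Sorted: [0,2] [4,6] [6,8] [8,10] [8,11] [8,12] [15,16] [15,19] [20,21]
{[0,2]} hit by 2; {[4,6],[6,8]} hit by 6; {[8,10],[8,11],[8,12]} hit by 10; {[15,16],[15,19]} hit by 16; {[20,21]} hit by 21.
Points: 2, 6, 10, 16, 21 (5 total).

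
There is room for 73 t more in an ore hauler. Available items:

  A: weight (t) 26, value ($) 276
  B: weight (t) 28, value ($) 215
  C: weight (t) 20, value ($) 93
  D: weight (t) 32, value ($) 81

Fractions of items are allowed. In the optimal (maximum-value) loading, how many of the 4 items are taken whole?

2

Ratios (sorted): A 10.62, B 7.68, C 4.65, D 2.53
take A (26 @ 276); take B (28 @ 215); take 19/20 of C → 88.35. Capacity used 73/73.
2 item(s) taken whole; one partial (take 19/20 of C).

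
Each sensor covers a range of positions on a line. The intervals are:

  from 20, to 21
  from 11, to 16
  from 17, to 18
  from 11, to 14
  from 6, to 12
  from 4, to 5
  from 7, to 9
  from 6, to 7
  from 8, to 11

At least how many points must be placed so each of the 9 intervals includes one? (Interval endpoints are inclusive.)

5

Sorted: [4,5] [6,7] [7,9] [8,11] [6,12] [11,14] [11,16] [17,18] [20,21]
{[4,5]} hit by 5; {[6,7],[7,9]} hit by 7; {[8,11],[6,12],[11,14],[11,16]} hit by 11; {[17,18]} hit by 18; {[20,21]} hit by 21.
Points: 5, 7, 11, 18, 21 (5 total).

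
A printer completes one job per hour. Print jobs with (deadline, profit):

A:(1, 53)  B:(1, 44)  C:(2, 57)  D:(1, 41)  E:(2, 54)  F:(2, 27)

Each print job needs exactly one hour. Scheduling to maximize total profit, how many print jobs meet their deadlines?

Profit order: C=57 E=54 A=53 B=44 D=41 F=27
Assign: C→slot 2, E→slot 1, A skipped, B skipped, D skipped, F skipped.
Slots: [1:E] [2:C]
2 of 6 scheduled.

2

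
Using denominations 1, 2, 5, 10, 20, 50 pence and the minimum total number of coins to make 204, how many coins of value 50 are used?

4

Greedy: take as many of the largest coin as possible, then repeat with the remainder.
204 = 4×50 + 2×2
Count of 50: 4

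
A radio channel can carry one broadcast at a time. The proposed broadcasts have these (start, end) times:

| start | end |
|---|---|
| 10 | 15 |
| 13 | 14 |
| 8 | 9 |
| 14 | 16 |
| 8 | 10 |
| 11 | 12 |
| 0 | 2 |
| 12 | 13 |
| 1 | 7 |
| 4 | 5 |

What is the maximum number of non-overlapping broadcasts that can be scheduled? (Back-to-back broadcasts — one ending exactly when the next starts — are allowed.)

7

Greedy by earliest finish: after sorting by end time, pick each interval compatible with the last pick.
Sorted by end: (0,2)  (4,5)  (1,7)  (8,9)  (8,10)  (11,12)  (12,13)  (13,14)  (10,15)  (14,16)
take (0,2); take (4,5); take (8,9); take (11,12); take (12,13); take (13,14); take (14,16).
Selected 7 broadcasts.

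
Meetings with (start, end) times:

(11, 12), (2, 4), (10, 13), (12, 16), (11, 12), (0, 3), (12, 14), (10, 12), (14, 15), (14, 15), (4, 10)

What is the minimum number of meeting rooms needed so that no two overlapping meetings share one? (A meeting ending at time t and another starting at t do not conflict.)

4

Count concurrent intervals with a sweep; the peak is the room count.
Events (time:±→running): 0:+→1 2:+→2 3:-→1 4:-→0 4:+→1 10:-→0 10:+→1 10:+→2 11:+→3 11:+→4 … peak 4.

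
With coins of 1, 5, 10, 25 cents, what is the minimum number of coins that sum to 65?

65 − 2×25→15 − 1×10→5 − 1×5→0
Total coins = 2 + 1 + 1 = 4

4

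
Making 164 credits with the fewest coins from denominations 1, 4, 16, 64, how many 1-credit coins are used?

0

Greedy: take as many of the largest coin as possible, then repeat with the remainder.
164 − 2×64→36 − 2×16→4 − 1×4→0
Count of 1: 0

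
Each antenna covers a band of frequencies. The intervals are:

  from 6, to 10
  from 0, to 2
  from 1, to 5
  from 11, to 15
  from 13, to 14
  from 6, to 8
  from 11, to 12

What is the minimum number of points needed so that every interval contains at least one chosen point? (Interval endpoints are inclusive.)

Sorted: [0,2] [1,5] [6,8] [6,10] [11,12] [13,14] [11,15]
{[0,2],[1,5]} hit by 2; {[6,8],[6,10]} hit by 8; {[11,12]} hit by 12; {[13,14],[11,15]} hit by 14.
Points: 2, 8, 12, 14 (4 total).

4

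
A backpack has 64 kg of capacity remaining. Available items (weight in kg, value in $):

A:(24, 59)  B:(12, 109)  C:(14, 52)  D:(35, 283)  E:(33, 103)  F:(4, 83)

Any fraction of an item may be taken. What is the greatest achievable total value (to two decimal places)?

523.29

Order: F (83/4=20.75) > B (109/12=9.08) > D (283/35=8.09) > C (52/14=3.71) > E (103/33=3.12) > A (59/24=2.46)
Fill: take F (4 @ 83) → take B (12 @ 109) → take D (35 @ 283) → take 13/14 of C → 48.29; 64/64 used.
Total value = 523.29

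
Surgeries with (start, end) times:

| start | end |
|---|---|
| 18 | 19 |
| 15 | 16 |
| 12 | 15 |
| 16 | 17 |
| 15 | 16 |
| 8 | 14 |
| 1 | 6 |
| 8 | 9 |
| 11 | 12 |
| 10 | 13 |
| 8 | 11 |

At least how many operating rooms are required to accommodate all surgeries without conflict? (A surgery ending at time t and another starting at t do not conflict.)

3

Count concurrent intervals with a sweep; the peak is the room count.
starts: [1, 8, 8, 8, 10, 11, 12, 15, 15, 16, 18]
ends:   [6, 9, 11, 12, 13, 14, 15, 16, 16, 17, 19]
s1→1 e6→0 s8→1 s8→2 s8→3  — peak 3.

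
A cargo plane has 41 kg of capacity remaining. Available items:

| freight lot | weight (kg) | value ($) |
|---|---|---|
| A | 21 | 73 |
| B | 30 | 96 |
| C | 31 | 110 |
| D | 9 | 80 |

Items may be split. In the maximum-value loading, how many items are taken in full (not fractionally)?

Greedy by value/weight ratio, highest first.
Order: D (80/9=8.89) > C (110/31=3.55) > A (73/21=3.48) > B (96/30=3.20)
Fill: take D (9 @ 80) → take C (31 @ 110) → take 1/21 of A → 3.48; 41/41 used.
2 item(s) taken whole; one partial (take 1/21 of A).

2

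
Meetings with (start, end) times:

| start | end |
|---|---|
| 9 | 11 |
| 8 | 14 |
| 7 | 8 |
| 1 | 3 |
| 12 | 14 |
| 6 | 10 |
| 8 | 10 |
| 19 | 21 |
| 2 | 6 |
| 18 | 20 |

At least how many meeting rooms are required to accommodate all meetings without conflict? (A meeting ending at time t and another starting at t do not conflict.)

Count concurrent intervals with a sweep; the peak is the room count.
starts: [1, 2, 6, 7, 8, 8, 9, 12, 18, 19]
ends:   [3, 6, 8, 10, 10, 11, 14, 14, 20, 21]
s1→1 s2→2 e3→1 e6→0 s6→1 s7→2 e8→1 s8→2 s8→3 s9→4  — peak 4.

4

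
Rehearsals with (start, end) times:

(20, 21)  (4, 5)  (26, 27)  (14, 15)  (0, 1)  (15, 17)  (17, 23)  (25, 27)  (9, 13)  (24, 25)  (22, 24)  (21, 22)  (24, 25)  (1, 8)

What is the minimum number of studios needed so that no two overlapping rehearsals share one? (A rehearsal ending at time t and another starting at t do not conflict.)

2

Count concurrent intervals with a sweep; the peak is the room count.
Events (time:±→running): 0:+→1 1:-→0 1:+→1 4:+→2 … peak 2.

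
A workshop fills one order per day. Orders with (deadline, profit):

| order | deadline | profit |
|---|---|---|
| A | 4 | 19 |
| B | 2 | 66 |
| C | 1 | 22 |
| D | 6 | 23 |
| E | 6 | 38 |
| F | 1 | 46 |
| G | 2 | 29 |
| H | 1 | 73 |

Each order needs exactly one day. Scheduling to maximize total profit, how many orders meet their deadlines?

Sort by profit descending; place each in the latest free slot ≤ its deadline.
By profit: H(d1,73), B(d2,66), F(d1,46), E(d6,38), G(d2,29), D(d6,23), C(d1,22), A(d4,19)
H→slot 1; B→slot 2; F skipped; E→slot 6; G skipped; D→slot 5; C skipped; A→slot 4.
5 of 8 scheduled.

5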